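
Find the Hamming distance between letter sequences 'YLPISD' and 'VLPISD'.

Differing positions: 1. Hamming distance = 1.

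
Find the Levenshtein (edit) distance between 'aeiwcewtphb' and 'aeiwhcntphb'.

Let D[i][j] be the edit distance between the first i characters of 'aeiwcewtphb' and the first j characters of 'aeiwhcntphb', with D[i][0] = i, D[0][j] = j, and D[i][j] = D[i-1][j-1] if the characters match, else 1 + min(D[i-1][j], D[i][j-1], D[i-1][j-1]). Filling the table (rows: prefixes of 'aeiwcewtphb', columns: prefixes of 'aeiwhcntphb'):
     ε  a  e  i  w  h  c  n  t  p  h  b
  ε  0  1  2  3  4  5  6  7  8  9 10 11
  a  1  0  1  2  3  4  5  6  7  8  9 10
  e  2  1  0  1  2  3  4  5  6  7  8  9
  i  3  2  1  0  1  2  3  4  5  6  7  8
  w  4  3  2  1  0  1  2  3  4  5  6  7
  c  5  4  3  2  1  1  1  2  3  4  5  6
  e  6  5  4  3  2  2  2  2  3  4  5  6
  w  7  6  5  4  3  3  3  3  3  4  5  6
  t  8  7  6  5  4  4  4  4  3  4  5  6
  p  9  8  7  6  5  5  5  5  4  3  4  5
  h 10  9  8  7  6  5  6  6  5  4  3  4
  b 11 10  9  8  7  6  6  7  6  5  4  3
The bottom-right entry gives D[11][11] = 3, so no sequence of fewer than 3 edits works. Backtracking through the table gives one optimal edit sequence (3 edits):
  aeiwcewtphb → aeiwhewtphb (sub c→h @5)
  aeiwhewtphb → aeiwhcwtphb (sub e→c @6)
  aeiwhcwtphb → aeiwhcntphb (sub w→n @7)
Edit distance = 3.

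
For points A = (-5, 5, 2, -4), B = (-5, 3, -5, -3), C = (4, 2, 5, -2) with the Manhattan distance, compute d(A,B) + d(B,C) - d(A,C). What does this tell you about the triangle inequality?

d(A,B) = 0 + 2 + 7 + 1 = 10, d(B,C) = 9 + 1 + 10 + 1 = 21, d(A,C) = 9 + 3 + 3 + 2 = 17.
d(A,B) + d(B,C) - d(A,C) = 10 + 21 - 17 = 31 - 17 = 14. This is ≥ 0, so the triangle inequality holds for these points.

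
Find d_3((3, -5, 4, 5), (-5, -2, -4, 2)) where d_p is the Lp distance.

(Σ|x_i - y_i|^3)^(1/3) = (|3 - (-5)|^3 + |-5 - (-2)|^3 + |4 - (-4)|^3 + |5 - 2|^3)^(1/3)
= (8^3 + 3^3 + 8^3 + 3^3)^(1/3) = (512 + 27 + 512 + 27)^(1/3) = (1078)^(1/3) ≈ 10.2535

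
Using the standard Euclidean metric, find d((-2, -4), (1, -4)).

√(Σ(x_i - y_i)²) = √((-2 - 1)² + (-4 - (-4))²)
= √((-3)² + 0²) = √(9 + 0) = √9 = 3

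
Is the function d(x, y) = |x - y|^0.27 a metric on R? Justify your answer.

Yes. With 0 < p = 0.27 ≤ 1, d(x,y) = |x-y|^0.27 is a metric on R. Non-negativity and symmetry are immediate; |x-y|^0.27 = 0 ⟺ |x-y| = 0 ⟺ x = y. For the triangle inequality, the function t ↦ t^0.27 is subadditive on [0,∞) when p ≤ 1, so |x-z|^0.27 ≤ (|x-y| + |y-z|)^0.27 ≤ |x-y|^0.27 + |y-z|^0.27.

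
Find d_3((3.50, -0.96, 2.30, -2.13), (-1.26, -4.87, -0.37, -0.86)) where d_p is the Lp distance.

(Σ|x_i - y_i|^3)^(1/3) = (|3.5 - (-1.26)|^3 + |-0.96 - (-4.87)|^3 + |2.3 - (-0.37)|^3 + |-2.13 - (-0.86)|^3)^(1/3)
= (4.76^3 + 3.91^3 + 2.67^3 + 1.27^3)^(1/3) ≈ (107.8502 + 59.7765 + 19.0342 + 2.0484)^(1/3) = (188.7093)^(1/3) ≈ 5.7358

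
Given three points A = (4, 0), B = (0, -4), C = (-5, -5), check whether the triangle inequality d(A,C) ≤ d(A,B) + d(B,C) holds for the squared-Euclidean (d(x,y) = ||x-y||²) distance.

d(A,B) = 4² + 4² = 32, d(B,C) = 5² + 1² = 26, d(A,C) = 9² + 5² = 106.
d(A,C) = 106 > 32 + 26 = 58. Triangle inequality is VIOLATED. (Squared-Euclidean is not a metric — this is a counterexample.)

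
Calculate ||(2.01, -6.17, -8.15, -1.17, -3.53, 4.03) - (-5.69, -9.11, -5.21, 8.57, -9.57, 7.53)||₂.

√(Σ(x_i - y_i)²) = √((2.01 - (-5.69))² + (-6.17 - (-9.11))² + (-8.15 - (-5.21))² + (-1.17 - 8.57)² + (-3.53 - (-9.57))² + (4.03 - 7.53)²)
= √(7.7² + 2.94² + (-2.94)² + (-9.74)² + 6.04² + (-3.5)²) = √(59.29 + 8.6436 + 8.6436 + 94.8676 + 36.4816 + 12.25) = √220.1764 ≈ 14.8383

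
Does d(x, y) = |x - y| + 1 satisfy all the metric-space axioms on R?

No. d fails identity of indiscernibles (specifically d(x,x) = 0): d(-1, -1) = |-1 - (-1)| + 1 = 0 + 1 = 1 ≠ 0.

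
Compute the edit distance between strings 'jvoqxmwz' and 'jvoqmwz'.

Let D[i][j] be the edit distance between the first i characters of 'jvoqxmwz' and the first j characters of 'jvoqmwz', with D[i][0] = i, D[0][j] = j, and D[i][j] = D[i-1][j-1] if the characters match, else 1 + min(D[i-1][j], D[i][j-1], D[i-1][j-1]). Filling the table (rows: prefixes of 'jvoqxmwz', columns: prefixes of 'jvoqmwz'):
     ε  j  v  o  q  m  w  z
  ε  0  1  2  3  4  5  6  7
  j  1  0  1  2  3  4  5  6
  v  2  1  0  1  2  3  4  5
  o  3  2  1  0  1  2  3  4
  q  4  3  2  1  0  1  2  3
  x  5  4  3  2  1  1  2  3
  m  6  5  4  3  2  1  2  3
  w  7  6  5  4  3  2  1  2
  z  8  7  6  5  4  3  2  1
The bottom-right entry gives D[8][7] = 1, so no sequence of fewer than 1 edit works. Backtracking through the table gives one optimal edit sequence (1 edit):
  jvoqxmwz → jvoqmwz (del x @5)
Edit distance = 1.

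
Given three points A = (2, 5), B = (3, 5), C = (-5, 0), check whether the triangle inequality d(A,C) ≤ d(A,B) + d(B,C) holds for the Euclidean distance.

d(A,B) = √(1² + 0²) = √1 = 1, d(B,C) = √(8² + 5²) = √89 ≈ 9.434, d(A,C) = √(7² + 5²) = √74 ≈ 8.6023.
d(A,C) ≈ 8.6023 ≤ 1 + 9.434 = 10.434. Triangle inequality is satisfied.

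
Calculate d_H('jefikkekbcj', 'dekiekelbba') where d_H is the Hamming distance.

Differing positions: 1, 3, 5, 8, 10, 11. Hamming distance = 6.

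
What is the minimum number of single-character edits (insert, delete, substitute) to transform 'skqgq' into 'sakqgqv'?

Let D[i][j] be the edit distance between the first i characters of 'skqgq' and the first j characters of 'sakqgqv', with D[i][0] = i, D[0][j] = j, and D[i][j] = D[i-1][j-1] if the characters match, else 1 + min(D[i-1][j], D[i][j-1], D[i-1][j-1]). Filling the table (rows: prefixes of 'skqgq', columns: prefixes of 'sakqgqv'):
     ε  s  a  k  q  g  q  v
  ε  0  1  2  3  4  5  6  7
  s  1  0  1  2  3  4  5  6
  k  2  1  1  1  2  3  4  5
  q  3  2  2  2  1  2  3  4
  g  4  3  3  3  2  1  2  3
  q  5  4  4  4  3  2  1  2
The bottom-right entry gives D[5][7] = 2, so no sequence of fewer than 2 edits works. Backtracking through the table gives one optimal edit sequence (2 edits):
  skqgq → sakqgq (ins a @2)
  sakqgq → sakqgqv (ins v @7)
Edit distance = 2.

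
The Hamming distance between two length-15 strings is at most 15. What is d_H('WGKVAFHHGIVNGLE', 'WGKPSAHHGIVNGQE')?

Differing positions: 4, 5, 6, 14. Hamming distance = 4. The maximum possible Hamming distance for length-15 strings is 15, so d_H/15 = 4/15 ≈ 0.2667.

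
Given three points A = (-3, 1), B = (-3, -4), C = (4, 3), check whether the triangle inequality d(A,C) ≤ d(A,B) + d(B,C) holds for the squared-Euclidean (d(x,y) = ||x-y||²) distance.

d(A,B) = 0² + 5² = 25, d(B,C) = 7² + 7² = 98, d(A,C) = 7² + 2² = 53.
d(A,C) = 53 ≤ 25 + 98 = 123. Triangle inequality is satisfied.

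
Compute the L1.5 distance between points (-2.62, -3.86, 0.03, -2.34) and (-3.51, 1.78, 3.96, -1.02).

(Σ|x_i - y_i|^1.5)^(1/1.5) = (|-2.62 - (-3.51)|^1.5 + |-3.86 - 1.78|^1.5 + |0.03 - 3.96|^1.5 + |-2.34 - (-1.02)|^1.5)^(1/1.5)
= (0.89^1.5 + 5.64^1.5 + 3.93^1.5 + 1.32^1.5)^(1/1.5) ≈ (0.8396 + 13.3943 + 7.7909 + 1.5166)^(1/1.5) = (23.5414)^(1/1.5) ≈ 8.214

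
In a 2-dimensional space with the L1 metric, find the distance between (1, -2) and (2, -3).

Σ|x_i - y_i| = |1 - 2| + |-2 - (-3)| = 1 + 1 = 2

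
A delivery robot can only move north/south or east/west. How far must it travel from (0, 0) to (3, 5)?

Σ|x_i - y_i| = |0 - 3| + |0 - 5| = 3 + 5 = 8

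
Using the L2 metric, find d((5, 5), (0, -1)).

√(Σ(x_i - y_i)²) = √((5 - 0)² + (5 - (-1))²)
= √(5² + 6²) = √(25 + 36) = √61 ≈ 7.8102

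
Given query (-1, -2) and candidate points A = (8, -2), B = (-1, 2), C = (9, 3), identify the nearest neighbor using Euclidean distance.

Distances: d(A) = 9, d(B) = 4, d(C) ≈ 11.1803. Nearest: B = (-1, 2) with distance 4.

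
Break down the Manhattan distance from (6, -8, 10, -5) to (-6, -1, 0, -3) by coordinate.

Σ|x_i - y_i| = |6 - (-6)| + |-8 - (-1)| + |10 - 0| + |-5 - (-3)| = 12 + 7 + 10 + 2 = 31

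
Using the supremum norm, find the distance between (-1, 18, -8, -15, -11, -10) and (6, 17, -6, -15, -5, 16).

max(|x_i - y_i|) = max(|-1 - 6|, |18 - 17|, |-8 - (-6)|, |-15 - (-15)|, |-11 - (-5)|, |-10 - 16|) = max(7, 1, 2, 0, 6, 26) = 26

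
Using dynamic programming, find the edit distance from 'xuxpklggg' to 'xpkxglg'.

Let D[i][j] be the edit distance between the first i characters of 'xuxpklggg' and the first j characters of 'xpkxglg', with D[i][0] = i, D[0][j] = j, and D[i][j] = D[i-1][j-1] if the characters match, else 1 + min(D[i-1][j], D[i][j-1], D[i-1][j-1]). Filling the table (rows: prefixes of 'xuxpklggg', columns: prefixes of 'xpkxglg'):
     ε  x  p  k  x  g  l  g
  ε  0  1  2  3  4  5  6  7
  x  1  0  1  2  3  4  5  6
  u  2  1  1  2  3  4  5  6
  x  3  2  2  2  2  3  4  5
  p  4  3  2  3  3  3  4  5
  k  5  4  3  2  3  4  4  5
  l  6  5  4  3  3  4  4  5
  g  7  6  5  4  4  3  4  4
  g  8  7  6  5  5  4  4  4
  g  9  8  7  6  6  5  5  4
The bottom-right entry gives D[9][7] = 4, so no sequence of fewer than 4 edits works. Backtracking through the table gives one optimal edit sequence (4 edits):
  xuxpklggg → uxpklggg (del x @1)
  uxpklggg → xpklggg (del u @1)
  xpklggg → xpkxggg (sub l→x @4)
  xpkxggg → xpkxglg (sub g→l @6)
Edit distance = 4.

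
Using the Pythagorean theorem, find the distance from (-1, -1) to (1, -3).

√(Σ(x_i - y_i)²) = √((-1 - 1)² + (-1 - (-3))²)
= √((-2)² + 2²) = √(4 + 4) = √8 ≈ 2.8284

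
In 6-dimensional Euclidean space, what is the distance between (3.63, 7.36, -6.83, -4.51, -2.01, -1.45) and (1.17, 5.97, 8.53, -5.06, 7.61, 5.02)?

√(Σ(x_i - y_i)²) = √((3.63 - 1.17)² + (7.36 - 5.97)² + (-6.83 - 8.53)² + (-4.51 - (-5.06))² + (-2.01 - 7.61)² + (-1.45 - 5.02)²)
= √(2.46² + 1.39² + (-15.36)² + 0.55² + (-9.62)² + (-6.47)²) = √(6.0516 + 1.9321 + 235.9296 + 0.3025 + 92.5444 + 41.8609) = √378.6211 ≈ 19.4582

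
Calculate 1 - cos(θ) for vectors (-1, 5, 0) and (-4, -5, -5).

With u = (-1, 5, 0), v = (-4, -5, -5):
u·v = (-1)·(-4) + 5·(-5) + 0·(-5) = 4 + (-25) + 0 = -21.
|u| = √((-1)² + 5² + 0²) = √26, |v| = √((-4)² + (-5)² + (-5)²) = √66, so |u||v| = √(26·66) = √1716.
cos θ = (u·v)/(|u||v|) = -21/√1716 ≈ -0.5069
Cosine distance = 1 - cos θ ≈ 1 - (-0.5069) = 1.5069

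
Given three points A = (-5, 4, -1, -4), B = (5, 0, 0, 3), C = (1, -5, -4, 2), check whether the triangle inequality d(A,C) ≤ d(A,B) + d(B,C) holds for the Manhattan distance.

d(A,B) = 10 + 4 + 1 + 7 = 22, d(B,C) = 4 + 5 + 4 + 1 = 14, d(A,C) = 6 + 9 + 3 + 6 = 24.
d(A,C) = 24 ≤ 22 + 14 = 36. Triangle inequality is satisfied.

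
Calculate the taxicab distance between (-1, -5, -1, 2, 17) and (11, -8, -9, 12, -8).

Σ|x_i - y_i| = |-1 - 11| + |-5 - (-8)| + |-1 - (-9)| + |2 - 12| + |17 - (-8)| = 12 + 3 + 8 + 10 + 25 = 58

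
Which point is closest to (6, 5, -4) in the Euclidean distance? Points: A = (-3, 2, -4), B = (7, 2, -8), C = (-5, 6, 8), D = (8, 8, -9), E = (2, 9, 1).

Distances: d(A) ≈ 9.4868, d(B) ≈ 5.099, d(C) ≈ 16.3095, d(D) ≈ 6.1644, d(E) ≈ 7.5498. Nearest: B = (7, 2, -8) with distance 5.099.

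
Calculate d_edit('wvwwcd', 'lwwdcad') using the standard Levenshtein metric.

Let D[i][j] be the edit distance between the first i characters of 'wvwwcd' and the first j characters of 'lwwdcad', with D[i][0] = i, D[0][j] = j, and D[i][j] = D[i-1][j-1] if the characters match, else 1 + min(D[i-1][j], D[i][j-1], D[i-1][j-1]). Filling the table (rows: prefixes of 'wvwwcd', columns: prefixes of 'lwwdcad'):
     ε  l  w  w  d  c  a  d
  ε  0  1  2  3  4  5  6  7
  w  1  1  1  2  3  4  5  6
  v  2  2  2  2  3  4  5  6
  w  3  3  2  2  3  4  5  6
  w  4  4  3  2  3  4  5  6
  c  5  5  4  3  3  3  4  5
  d  6  6  5  4  3  4  4  4
The bottom-right entry gives D[6][7] = 4, so no sequence of fewer than 4 edits works. Backtracking through the table gives one optimal edit sequence (4 edits):
  wvwwcd → lvwwcd (sub w→l @1)
  lvwwcd → lwwwcd (sub v→w @2)
  lwwwcd → lwwdcd (sub w→d @4)
  lwwdcd → lwwdcad (ins a @6)
Edit distance = 4.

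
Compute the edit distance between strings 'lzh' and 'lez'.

Let D[i][j] be the edit distance between the first i characters of 'lzh' and the first j characters of 'lez', with D[i][0] = i, D[0][j] = j, and D[i][j] = D[i-1][j-1] if the characters match, else 1 + min(D[i-1][j], D[i][j-1], D[i-1][j-1]). Filling the table (rows: prefixes of 'lzh', columns: prefixes of 'lez'):
     ε  l  e  z
  ε  0  1  2  3
  l  1  0  1  2
  z  2  1  1  1
  h  3  2  2  2
The bottom-right entry gives D[3][3] = 2, so no sequence of fewer than 2 edits works. Backtracking through the table gives one optimal edit sequence (2 edits):
  lzh → leh (sub z→e @2)
  leh → lez (sub h→z @3)
Edit distance = 2.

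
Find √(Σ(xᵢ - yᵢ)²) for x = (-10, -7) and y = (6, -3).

√(Σ(x_i - y_i)²) = √((-10 - 6)² + (-7 - (-3))²)
= √((-16)² + (-4)²) = √(256 + 16) = √272 ≈ 16.4924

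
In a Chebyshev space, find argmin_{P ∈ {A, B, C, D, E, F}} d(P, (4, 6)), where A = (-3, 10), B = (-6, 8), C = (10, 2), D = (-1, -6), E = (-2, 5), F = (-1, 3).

Distances: d(A) = 7, d(B) = 10, d(C) = 6, d(D) = 12, d(E) = 6, d(F) = 5. Nearest: F = (-1, 3) with distance 5.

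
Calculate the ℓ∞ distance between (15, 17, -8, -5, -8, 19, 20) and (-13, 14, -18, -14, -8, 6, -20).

max(|x_i - y_i|) = max(|15 - (-13)|, |17 - 14|, |-8 - (-18)|, |-5 - (-14)|, |-8 - (-8)|, |19 - 6|, |20 - (-20)|) = max(28, 3, 10, 9, 0, 13, 40) = 40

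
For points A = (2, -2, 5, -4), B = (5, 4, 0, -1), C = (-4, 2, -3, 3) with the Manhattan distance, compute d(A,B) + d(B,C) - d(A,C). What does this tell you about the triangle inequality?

d(A,B) = 3 + 6 + 5 + 3 = 17, d(B,C) = 9 + 2 + 3 + 4 = 18, d(A,C) = 6 + 4 + 8 + 7 = 25.
d(A,B) + d(B,C) - d(A,C) = 17 + 18 - 25 = 35 - 25 = 10. This is ≥ 0, so the triangle inequality holds for these points.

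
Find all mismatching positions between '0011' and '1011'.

Differing positions: 1. Hamming distance = 1.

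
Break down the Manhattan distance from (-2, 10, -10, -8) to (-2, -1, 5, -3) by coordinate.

Σ|x_i - y_i| = |-2 - (-2)| + |10 - (-1)| + |-10 - 5| + |-8 - (-3)| = 0 + 11 + 15 + 5 = 31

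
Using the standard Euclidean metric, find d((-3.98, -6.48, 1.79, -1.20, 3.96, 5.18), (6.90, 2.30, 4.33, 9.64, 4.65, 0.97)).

√(Σ(x_i - y_i)²) = √((-3.98 - 6.9)² + (-6.48 - 2.3)² + (1.79 - 4.33)² + (-1.2 - 9.64)² + (3.96 - 4.65)² + (5.18 - 0.97)²)
= √((-10.88)² + (-8.78)² + (-2.54)² + (-10.84)² + (-0.69)² + 4.21²) = √(118.3744 + 77.0884 + 6.4516 + 117.5056 + 0.4761 + 17.7241) = √337.6202 ≈ 18.3744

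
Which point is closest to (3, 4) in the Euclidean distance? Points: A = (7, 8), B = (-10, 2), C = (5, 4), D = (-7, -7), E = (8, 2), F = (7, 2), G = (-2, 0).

Distances: d(A) ≈ 5.6569, d(B) ≈ 13.1529, d(C) = 2, d(D) ≈ 14.8661, d(E) ≈ 5.3852, d(F) ≈ 4.4721, d(G) ≈ 6.4031. Nearest: C = (5, 4) with distance 2.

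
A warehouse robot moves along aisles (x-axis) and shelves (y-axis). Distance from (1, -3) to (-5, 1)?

Σ|x_i - y_i| = |1 - (-5)| + |-3 - 1| = 6 + 4 = 10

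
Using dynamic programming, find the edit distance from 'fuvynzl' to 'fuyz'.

Let D[i][j] be the edit distance between the first i characters of 'fuvynzl' and the first j characters of 'fuyz', with D[i][0] = i, D[0][j] = j, and D[i][j] = D[i-1][j-1] if the characters match, else 1 + min(D[i-1][j], D[i][j-1], D[i-1][j-1]). Filling the table (rows: prefixes of 'fuvynzl', columns: prefixes of 'fuyz'):
     ε  f  u  y  z
  ε  0  1  2  3  4
  f  1  0  1  2  3
  u  2  1  0  1  2
  v  3  2  1  1  2
  y  4  3  2  1  2
  n  5  4  3  2  2
  z  6  5  4  3  2
  l  7  6  5  4  3
The bottom-right entry gives D[7][4] = 3, so no sequence of fewer than 3 edits works. Backtracking through the table gives one optimal edit sequence (3 edits):
  fuvynzl → fuynzl (del v @3)
  fuynzl → fuyzl (del n @4)
  fuyzl → fuyz (del l @5)
Edit distance = 3.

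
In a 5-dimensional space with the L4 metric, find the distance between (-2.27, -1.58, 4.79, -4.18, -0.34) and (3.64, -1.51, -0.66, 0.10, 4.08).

(Σ|x_i - y_i|^4)^(1/4) = (|-2.27 - 3.64|^4 + |-1.58 - (-1.51)|^4 + |4.79 - (-0.66)|^4 + |-4.18 - 0.1|^4 + |-0.34 - 4.08|^4)^(1/4)
= (5.91^4 + 0.07^4 + 5.45^4 + 4.28^4 + 4.42^4)^(1/4) ≈ (1219.9722 + 0 + 882.2385 + 335.5638 + 381.6709)^(1/4) = (2819.4454)^(1/4) ≈ 7.2869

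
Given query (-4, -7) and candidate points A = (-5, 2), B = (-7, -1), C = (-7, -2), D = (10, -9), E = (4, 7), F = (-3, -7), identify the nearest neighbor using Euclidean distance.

Distances: d(A) ≈ 9.0554, d(B) ≈ 6.7082, d(C) ≈ 5.831, d(D) ≈ 14.1421, d(E) ≈ 16.1245, d(F) = 1. Nearest: F = (-3, -7) with distance 1.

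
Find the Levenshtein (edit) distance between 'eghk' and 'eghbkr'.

Let D[i][j] be the edit distance between the first i characters of 'eghk' and the first j characters of 'eghbkr', with D[i][0] = i, D[0][j] = j, and D[i][j] = D[i-1][j-1] if the characters match, else 1 + min(D[i-1][j], D[i][j-1], D[i-1][j-1]). Filling the table (rows: prefixes of 'eghk', columns: prefixes of 'eghbkr'):
     ε  e  g  h  b  k  r
  ε  0  1  2  3  4  5  6
  e  1  0  1  2  3  4  5
  g  2  1  0  1  2  3  4
  h  3  2  1  0  1  2  3
  k  4  3  2  1  1  1  2
The bottom-right entry gives D[4][6] = 2, so no sequence of fewer than 2 edits works. Backtracking through the table gives one optimal edit sequence (2 edits):
  eghk → eghbk (ins b @4)
  eghbk → eghbkr (ins r @6)
Edit distance = 2.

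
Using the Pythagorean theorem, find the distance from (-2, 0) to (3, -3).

√(Σ(x_i - y_i)²) = √((-2 - 3)² + (0 - (-3))²)
= √((-5)² + 3²) = √(25 + 9) = √34 ≈ 5.831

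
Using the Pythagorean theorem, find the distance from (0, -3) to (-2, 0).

√(Σ(x_i - y_i)²) = √((0 - (-2))² + (-3 - 0)²)
= √(2² + (-3)²) = √(4 + 9) = √13 ≈ 3.6056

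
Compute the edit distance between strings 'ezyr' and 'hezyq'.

Let D[i][j] be the edit distance between the first i characters of 'ezyr' and the first j characters of 'hezyq', with D[i][0] = i, D[0][j] = j, and D[i][j] = D[i-1][j-1] if the characters match, else 1 + min(D[i-1][j], D[i][j-1], D[i-1][j-1]). Filling the table (rows: prefixes of 'ezyr', columns: prefixes of 'hezyq'):
     ε  h  e  z  y  q
  ε  0  1  2  3  4  5
  e  1  1  1  2  3  4
  z  2  2  2  1  2  3
  y  3  3  3  2  1  2
  r  4  4  4  3  2  2
The bottom-right entry gives D[4][5] = 2, so no sequence of fewer than 2 edits works. Backtracking through the table gives one optimal edit sequence (2 edits):
  ezyr → hezyr (ins h @1)
  hezyr → hezyq (sub r→q @5)
Edit distance = 2.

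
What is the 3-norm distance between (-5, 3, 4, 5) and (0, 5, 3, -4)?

(Σ|x_i - y_i|^3)^(1/3) = (|-5 - 0|^3 + |3 - 5|^3 + |4 - 3|^3 + |5 - (-4)|^3)^(1/3)
= (5^3 + 2^3 + 1^3 + 9^3)^(1/3) = (125 + 8 + 1 + 729)^(1/3) = (863)^(1/3) ≈ 9.5207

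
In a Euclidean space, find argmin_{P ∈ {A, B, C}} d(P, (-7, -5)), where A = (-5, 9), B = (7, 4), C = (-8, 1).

Distances: d(A) ≈ 14.1421, d(B) ≈ 16.6433, d(C) ≈ 6.0828. Nearest: C = (-8, 1) with distance 6.0828.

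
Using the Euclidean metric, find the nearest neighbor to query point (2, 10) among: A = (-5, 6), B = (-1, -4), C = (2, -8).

Distances: d(A) ≈ 8.0623, d(B) ≈ 14.3178, d(C) = 18. Nearest: A = (-5, 6) with distance 8.0623.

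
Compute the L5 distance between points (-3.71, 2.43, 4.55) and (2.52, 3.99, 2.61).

(Σ|x_i - y_i|^5)^(1/5) = (|-3.71 - 2.52|^5 + |2.43 - 3.99|^5 + |4.55 - 2.61|^5)^(1/5)
= (6.23^5 + 1.56^5 + 1.94^5)^(1/5) ≈ (9385.1287 + 9.239 + 27.4795)^(1/5) = (9421.8472)^(1/5) ≈ 6.2349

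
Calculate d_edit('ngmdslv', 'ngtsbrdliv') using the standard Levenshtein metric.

Let D[i][j] be the edit distance between the first i characters of 'ngmdslv' and the first j characters of 'ngtsbrdliv', with D[i][0] = i, D[0][j] = j, and D[i][j] = D[i-1][j-1] if the characters match, else 1 + min(D[i-1][j], D[i][j-1], D[i-1][j-1]). Filling the table (rows: prefixes of 'ngmdslv', columns: prefixes of 'ngtsbrdliv'):
     ε  n  g  t  s  b  r  d  l  i  v
  ε  0  1  2  3  4  5  6  7  8  9 10
  n  1  0  1  2  3  4  5  6  7  8  9
  g  2  1  0  1  2  3  4  5  6  7  8
  m  3  2  1  1  2  3  4  5  6  7  8
  d  4  3  2  2  2  3  4  4  5  6  7
  s  5  4  3  3  2  3  4  5  5  6  7
  l  6  5  4  4  3  3  4  5  5  6  7
  v  7  6  5  5  4  4  4  5  6  6  6
The bottom-right entry gives D[7][10] = 6, so no sequence of fewer than 6 edits works. Backtracking through the table gives one optimal edit sequence (6 edits):
  ngmdslv → ngtmdslv (ins t @3)
  ngtmdslv → ngtsmdslv (ins s @4)
  ngtsmdslv → ngtsbmdslv (ins b @5)
  ngtsbmdslv → ngtsbrdslv (sub m→r @6)
  ngtsbrdslv → ngtsbrdllv (sub s→l @8)
  ngtsbrdllv → ngtsbrdliv (sub l→i @9)
Edit distance = 6.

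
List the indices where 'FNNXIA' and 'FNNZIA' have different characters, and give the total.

Differing positions: 4. Hamming distance = 1.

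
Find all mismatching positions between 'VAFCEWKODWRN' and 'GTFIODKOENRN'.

Differing positions: 1, 2, 4, 5, 6, 9, 10. Hamming distance = 7.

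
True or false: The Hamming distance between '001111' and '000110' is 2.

Differing positions: 3, 6. Hamming distance = 2, so the claim is true.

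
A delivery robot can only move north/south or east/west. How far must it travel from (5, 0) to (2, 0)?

Σ|x_i - y_i| = |5 - 2| + |0 - 0| = 3 + 0 = 3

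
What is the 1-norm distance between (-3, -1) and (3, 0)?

Σ|x_i - y_i| = |-3 - 3| + |-1 - 0| = 6 + 1 = 7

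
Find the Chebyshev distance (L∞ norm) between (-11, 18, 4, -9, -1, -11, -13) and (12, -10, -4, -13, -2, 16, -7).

max(|x_i - y_i|) = max(|-11 - 12|, |18 - (-10)|, |4 - (-4)|, |-9 - (-13)|, |-1 - (-2)|, |-11 - 16|, |-13 - (-7)|) = max(23, 28, 8, 4, 1, 27, 6) = 28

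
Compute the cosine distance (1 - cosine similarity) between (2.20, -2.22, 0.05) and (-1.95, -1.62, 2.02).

With u = (2.20, -2.22, 0.05), v = (-1.95, -1.62, 2.02):
u·v = 2.2·(-1.95) + (-2.22)·(-1.62) + 0.05·2.02 = (-4.29) + 3.5964 + 0.101 = -0.5926.
|u| = √(2.2² + (-2.22)² + 0.05²) = √(4.84 + 4.9284 + 0.0025) = √9.7709, |v| = √((-1.95)² + (-1.62)² + 2.02²) = √(3.8025 + 2.6244 + 4.0804) = √10.5073.
cos θ = (u·v)/(|u||v|) = -0.5926/(√9.7709·√10.5073) ≈ -0.0585
Cosine distance = 1 - cos θ ≈ 1 - (-0.0585) = 1.0585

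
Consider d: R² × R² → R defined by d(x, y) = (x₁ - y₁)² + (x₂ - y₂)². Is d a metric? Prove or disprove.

No. The squared Euclidean distance fails the triangle inequality. Counterexample: x = (0, 0), y = (4, 5), z = (8, 10). d(x,z) = 8² + 10² = 164, but d(x,y) + d(y,z) = (4² + 5²) + (4² + 5²) = 41 + 41 = 82. Since 164 > 82, the triangle inequality is violated. (Note: √d, the ordinary Euclidean distance, IS a metric.)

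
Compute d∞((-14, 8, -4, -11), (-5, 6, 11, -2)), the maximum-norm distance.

max(|x_i - y_i|) = max(|-14 - (-5)|, |8 - 6|, |-4 - 11|, |-11 - (-2)|) = max(9, 2, 15, 9) = 15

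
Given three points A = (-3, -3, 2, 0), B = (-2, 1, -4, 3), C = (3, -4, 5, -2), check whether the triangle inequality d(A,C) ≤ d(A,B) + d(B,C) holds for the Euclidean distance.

d(A,B) = √(1² + 4² + 6² + 3²) = √62 ≈ 7.874, d(B,C) = √(5² + 5² + 9² + 5²) = √156 ≈ 12.49, d(A,C) = √(6² + 1² + 3² + 2²) = √50 ≈ 7.0711.
d(A,C) ≈ 7.0711 ≤ 7.874 + 12.49 = 20.364. Triangle inequality is satisfied.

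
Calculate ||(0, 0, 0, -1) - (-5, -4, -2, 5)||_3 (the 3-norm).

(Σ|x_i - y_i|^3)^(1/3) = (|0 - (-5)|^3 + |0 - (-4)|^3 + |0 - (-2)|^3 + |-1 - 5|^3)^(1/3)
= (5^3 + 4^3 + 2^3 + 6^3)^(1/3) = (125 + 64 + 8 + 216)^(1/3) = (413)^(1/3) ≈ 7.447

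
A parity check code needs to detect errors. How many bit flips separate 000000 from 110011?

Differing positions: 1, 2, 5, 6. Hamming distance = 4.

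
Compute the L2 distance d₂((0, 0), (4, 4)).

√(Σ(x_i - y_i)²) = √((0 - 4)² + (0 - 4)²)
= √((-4)² + (-4)²) = √(16 + 16) = √32 ≈ 5.6569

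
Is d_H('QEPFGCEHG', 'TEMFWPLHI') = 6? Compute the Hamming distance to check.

Differing positions: 1, 3, 5, 6, 7, 9. Hamming distance = 6, so the claim is true.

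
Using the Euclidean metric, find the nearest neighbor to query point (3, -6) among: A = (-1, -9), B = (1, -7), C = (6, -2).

Distances: d(A) = 5, d(B) ≈ 2.2361, d(C) = 5. Nearest: B = (1, -7) with distance 2.2361.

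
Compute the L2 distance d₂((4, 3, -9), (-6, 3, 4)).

√(Σ(x_i - y_i)²) = √((4 - (-6))² + (3 - 3)² + (-9 - 4)²)
= √(10² + 0² + (-13)²) = √(100 + 0 + 169) = √269 ≈ 16.4012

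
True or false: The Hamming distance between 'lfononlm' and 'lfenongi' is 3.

Differing positions: 3, 7, 8. Hamming distance = 3, so the claim is true.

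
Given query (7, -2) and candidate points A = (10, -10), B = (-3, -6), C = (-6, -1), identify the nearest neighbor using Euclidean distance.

Distances: d(A) ≈ 8.544, d(B) ≈ 10.7703, d(C) ≈ 13.0384. Nearest: A = (10, -10) with distance 8.544.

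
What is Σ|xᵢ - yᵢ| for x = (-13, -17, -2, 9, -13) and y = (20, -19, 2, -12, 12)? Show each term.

Σ|x_i - y_i| = |-13 - 20| + |-17 - (-19)| + |-2 - 2| + |9 - (-12)| + |-13 - 12| = 33 + 2 + 4 + 21 + 25 = 85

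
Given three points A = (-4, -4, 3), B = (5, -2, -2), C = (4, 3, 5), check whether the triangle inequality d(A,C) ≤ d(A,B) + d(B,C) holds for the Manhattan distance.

d(A,B) = 9 + 2 + 5 = 16, d(B,C) = 1 + 5 + 7 = 13, d(A,C) = 8 + 7 + 2 = 17.
d(A,C) = 17 ≤ 16 + 13 = 29. Triangle inequality is satisfied.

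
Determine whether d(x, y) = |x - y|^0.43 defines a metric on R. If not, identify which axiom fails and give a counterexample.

Yes. With 0 < p = 0.43 ≤ 1, d(x,y) = |x-y|^0.43 is a metric on R. Non-negativity and symmetry are immediate; |x-y|^0.43 = 0 ⟺ |x-y| = 0 ⟺ x = y. For the triangle inequality, the function t ↦ t^0.43 is subadditive on [0,∞) when p ≤ 1, so |x-z|^0.43 ≤ (|x-y| + |y-z|)^0.43 ≤ |x-y|^0.43 + |y-z|^0.43.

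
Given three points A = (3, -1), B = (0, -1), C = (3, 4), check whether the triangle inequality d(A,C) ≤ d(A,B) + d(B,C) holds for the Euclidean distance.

d(A,B) = √(3² + 0²) = √9 = 3, d(B,C) = √(3² + 5²) = √34 ≈ 5.831, d(A,C) = √(0² + 5²) = √25 = 5.
d(A,C) = 5 ≤ 3 + 5.831 = 8.831. Triangle inequality is satisfied.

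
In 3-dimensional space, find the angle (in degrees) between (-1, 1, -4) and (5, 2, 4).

With u = (-1, 1, -4), v = (5, 2, 4):
u·v = (-1)·5 + 1·2 + (-4)·4 = (-5) + 2 + (-16) = -19.
|u| = √((-1)² + 1² + (-4)²) = √18, |v| = √(5² + 2² + 4²) = √45, so |u||v| = √(18·45) = √810.
cos θ = (u·v)/(|u||v|) = -19/√810 ≈ -0.667592
θ = arccos(-0.667592) ≈ 131.88°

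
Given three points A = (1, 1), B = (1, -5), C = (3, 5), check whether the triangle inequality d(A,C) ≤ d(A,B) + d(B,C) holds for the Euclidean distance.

d(A,B) = √(0² + 6²) = √36 = 6, d(B,C) = √(2² + 10²) = √104 ≈ 10.198, d(A,C) = √(2² + 4²) = √20 ≈ 4.4721.
d(A,C) ≈ 4.4721 ≤ 6 + 10.198 = 16.198. Triangle inequality is satisfied.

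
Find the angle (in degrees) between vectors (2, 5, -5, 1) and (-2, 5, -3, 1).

With u = (2, 5, -5, 1), v = (-2, 5, -3, 1):
u·v = 2·(-2) + 5·5 + (-5)·(-3) + 1·1 = (-4) + 25 + 15 + 1 = 37.
|u| = √(2² + 5² + (-5)² + 1²) = √55, |v| = √((-2)² + 5² + (-3)² + 1²) = √39, so |u||v| = √(55·39) = √2145.
cos θ = (u·v)/(|u||v|) = 37/√2145 ≈ 0.798892
θ = arccos(0.798892) ≈ 36.98°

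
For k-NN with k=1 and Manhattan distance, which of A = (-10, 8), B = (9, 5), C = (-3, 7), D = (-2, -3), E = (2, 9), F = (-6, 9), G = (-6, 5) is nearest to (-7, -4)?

Distances: d(A) = 15, d(B) = 25, d(C) = 15, d(D) = 6, d(E) = 22, d(F) = 14, d(G) = 10. Nearest: D = (-2, -3) with distance 6.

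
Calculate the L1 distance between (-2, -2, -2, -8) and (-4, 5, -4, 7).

Σ|x_i - y_i| = |-2 - (-4)| + |-2 - 5| + |-2 - (-4)| + |-8 - 7| = 2 + 7 + 2 + 15 = 26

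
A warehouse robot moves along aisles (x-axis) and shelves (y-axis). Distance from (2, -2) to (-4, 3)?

Σ|x_i - y_i| = |2 - (-4)| + |-2 - 3| = 6 + 5 = 11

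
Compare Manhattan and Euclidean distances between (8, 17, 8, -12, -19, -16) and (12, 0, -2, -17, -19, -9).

L1 = |8 - 12| + |17 - 0| + |8 - (-2)| + |-12 - (-17)| + |-19 - (-19)| + |-16 - (-9)| = 4 + 17 + 10 + 5 + 0 + 7 = 43
L2 = √(4² + 17² + 10² + 5² + 0² + 7²) = √479 ≈ 21.8861
L1 ≥ L2 always (equality iff movement is along one axis); L1 > L2 here.
Ratio L1/L2 = 43/√479 ≈ 1.9647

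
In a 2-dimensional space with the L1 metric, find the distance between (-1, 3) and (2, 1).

Σ|x_i - y_i| = |-1 - 2| + |3 - 1| = 3 + 2 = 5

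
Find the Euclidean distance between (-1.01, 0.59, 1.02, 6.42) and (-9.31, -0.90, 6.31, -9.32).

√(Σ(x_i - y_i)²) = √((-1.01 - (-9.31))² + (0.59 - (-0.9))² + (1.02 - 6.31)² + (6.42 - (-9.32))²)
= √(8.3² + 1.49² + (-5.29)² + 15.74²) = √(68.89 + 2.2201 + 27.9841 + 247.7476) = √346.8418 ≈ 18.6237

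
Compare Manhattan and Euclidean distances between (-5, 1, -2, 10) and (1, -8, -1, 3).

L1 = |-5 - 1| + |1 - (-8)| + |-2 - (-1)| + |10 - 3| = 6 + 9 + 1 + 7 = 23
L2 = √(6² + 9² + 1² + 7²) = √167 ≈ 12.9228
L1 ≥ L2 always (equality iff movement is along one axis); L1 > L2 here.
Ratio L1/L2 = 23/√167 ≈ 1.7798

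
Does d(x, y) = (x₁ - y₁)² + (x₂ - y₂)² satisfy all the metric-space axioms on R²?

No. The squared Euclidean distance fails the triangle inequality. Counterexample: x = (0, 0), y = (5, 3), z = (10, 6). d(x,z) = 10² + 6² = 136, but d(x,y) + d(y,z) = (5² + 3²) + (5² + 3²) = 34 + 34 = 68. Since 136 > 68, the triangle inequality is violated. (Note: √d, the ordinary Euclidean distance, IS a metric.)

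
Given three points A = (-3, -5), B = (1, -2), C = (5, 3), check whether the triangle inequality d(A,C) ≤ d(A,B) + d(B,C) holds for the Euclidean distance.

d(A,B) = √(4² + 3²) = √25 = 5, d(B,C) = √(4² + 5²) = √41 ≈ 6.4031, d(A,C) = √(8² + 8²) = √128 ≈ 11.3137.
d(A,C) ≈ 11.3137 ≤ 5 + 6.4031 = 11.4031. Triangle inequality is satisfied.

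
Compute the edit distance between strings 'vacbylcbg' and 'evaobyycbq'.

Let D[i][j] be the edit distance between the first i characters of 'vacbylcbg' and the first j characters of 'evaobyycbq', with D[i][0] = i, D[0][j] = j, and D[i][j] = D[i-1][j-1] if the characters match, else 1 + min(D[i-1][j], D[i][j-1], D[i-1][j-1]). Filling the table (rows: prefixes of 'vacbylcbg', columns: prefixes of 'evaobyycbq'):
     ε  e  v  a  o  b  y  y  c  b  q
  ε  0  1  2  3  4  5  6  7  8  9 10
  v  1  1  1  2  3  4  5  6  7  8  9
  a  2  2  2  1  2  3  4  5  6  7  8
  c  3  3  3  2  2  3  4  5  5  6  7
  b  4  4  4  3  3  2  3  4  5  5  6
  y  5  5  5  4  4  3  2  3  4  5  6
  l  6  6  6  5  5  4  3  3  4  5  6
  c  7  7  7  6  6  5  4  4  3  4  5
  b  8  8  8  7  7  6  5  5  4  3  4
  g  9  9  9  8  8  7  6  6  5  4  4
The bottom-right entry gives D[9][10] = 4, so no sequence of fewer than 4 edits works. Backtracking through the table gives one optimal edit sequence (4 edits):
  vacbylcbg → evacbylcbg (ins e @1)
  evacbylcbg → evaobylcbg (sub c→o @4)
  evaobylcbg → evaobyycbg (sub l→y @7)
  evaobyycbg → evaobyycbq (sub g→q @10)
Edit distance = 4.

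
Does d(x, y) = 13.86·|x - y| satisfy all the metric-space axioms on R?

Yes. Since |x - y| is a metric on R and 13.86 > 0, the positive scalar multiple 13.86·|x - y| is also a metric: scaling by a positive constant preserves non-negativity, identity (d=0 ⟺ |x-y|=0 ⟺ x=y), symmetry, and the triangle inequality.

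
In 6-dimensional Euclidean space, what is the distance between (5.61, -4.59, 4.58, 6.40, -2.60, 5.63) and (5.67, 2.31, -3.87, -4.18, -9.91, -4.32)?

√(Σ(x_i - y_i)²) = √((5.61 - 5.67)² + (-4.59 - 2.31)² + (4.58 - (-3.87))² + (6.4 - (-4.18))² + (-2.6 - (-9.91))² + (5.63 - (-4.32))²)
= √((-0.06)² + (-6.9)² + 8.45² + 10.58² + 7.31² + 9.95²) = √(0.0036 + 47.61 + 71.4025 + 111.9364 + 53.4361 + 99.0025) = √383.3911 ≈ 19.5804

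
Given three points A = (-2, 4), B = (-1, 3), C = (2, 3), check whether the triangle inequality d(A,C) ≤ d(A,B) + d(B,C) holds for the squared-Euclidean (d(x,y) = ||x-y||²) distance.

d(A,B) = 1² + 1² = 2, d(B,C) = 3² + 0² = 9, d(A,C) = 4² + 1² = 17.
d(A,C) = 17 > 2 + 9 = 11. Triangle inequality is VIOLATED. (Squared-Euclidean is not a metric — this is a counterexample.)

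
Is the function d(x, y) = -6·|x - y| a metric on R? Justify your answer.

No. With c = -6 < 0, d fails non-negativity: d(7, 12) = -6·|7 - 12| = -6·5 = -30 < 0.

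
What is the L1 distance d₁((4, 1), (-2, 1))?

Σ|x_i - y_i| = |4 - (-2)| + |1 - 1| = 6 + 0 = 6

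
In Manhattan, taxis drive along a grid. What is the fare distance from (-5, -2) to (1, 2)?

Σ|x_i - y_i| = |-5 - 1| + |-2 - 2| = 6 + 4 = 10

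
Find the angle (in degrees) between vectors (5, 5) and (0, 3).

With u = (5, 5), v = (0, 3):
u·v = 5·0 + 5·3 = 0 + 15 = 15.
|u| = √(5² + 5²) = √50, |v| = √(0² + 3²) = √9, so |u||v| = √(50·9) = √450.
cos θ = (u·v)/(|u||v|) = 15/√450 ≈ 0.707107
θ = arccos(0.707107) ≈ 45°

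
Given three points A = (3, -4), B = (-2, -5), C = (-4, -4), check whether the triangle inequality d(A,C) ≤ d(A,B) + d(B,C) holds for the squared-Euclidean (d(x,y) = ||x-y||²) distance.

d(A,B) = 5² + 1² = 26, d(B,C) = 2² + 1² = 5, d(A,C) = 7² + 0² = 49.
d(A,C) = 49 > 26 + 5 = 31. Triangle inequality is VIOLATED. (Squared-Euclidean is not a metric — this is a counterexample.)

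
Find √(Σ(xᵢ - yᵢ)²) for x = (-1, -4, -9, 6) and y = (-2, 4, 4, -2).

√(Σ(x_i - y_i)²) = √((-1 - (-2))² + (-4 - 4)² + (-9 - 4)² + (6 - (-2))²)
= √(1² + (-8)² + (-13)² + 8²) = √(1 + 64 + 169 + 64) = √298 ≈ 17.2627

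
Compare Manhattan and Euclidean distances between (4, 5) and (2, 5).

L1 = |4 - 2| + |5 - 5| = 2 + 0 = 2
L2 = √(2² + 0²) = √4 = 2
L1 ≥ L2 always (equality iff movement is along one axis); L1 = L2 here (movement is along a single axis).
Ratio L1/L2 = 2/2 = 1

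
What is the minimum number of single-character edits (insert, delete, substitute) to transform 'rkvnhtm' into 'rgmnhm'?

Let D[i][j] be the edit distance between the first i characters of 'rkvnhtm' and the first j characters of 'rgmnhm', with D[i][0] = i, D[0][j] = j, and D[i][j] = D[i-1][j-1] if the characters match, else 1 + min(D[i-1][j], D[i][j-1], D[i-1][j-1]). Filling the table (rows: prefixes of 'rkvnhtm', columns: prefixes of 'rgmnhm'):
     ε  r  g  m  n  h  m
  ε  0  1  2  3  4  5  6
  r  1  0  1  2  3  4  5
  k  2  1  1  2  3  4  5
  v  3  2  2  2  3  4  5
  n  4  3  3  3  2  3  4
  h  5  4  4  4  3  2  3
  t  6  5  5  5  4  3  3
  m  7  6  6  5  5  4  3
The bottom-right entry gives D[7][6] = 3, so no sequence of fewer than 3 edits works. Backtracking through the table gives one optimal edit sequence (3 edits):
  rkvnhtm → rgvnhtm (sub k→g @2)
  rgvnhtm → rgmnhtm (sub v→m @3)
  rgmnhtm → rgmnhm (del t @6)
Edit distance = 3.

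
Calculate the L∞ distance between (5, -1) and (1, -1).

max(|x_i - y_i|) = max(|5 - 1|, |-1 - (-1)|) = max(4, 0) = 4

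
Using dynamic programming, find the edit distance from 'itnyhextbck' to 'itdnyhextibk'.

Let D[i][j] be the edit distance between the first i characters of 'itnyhextbck' and the first j characters of 'itdnyhextibk', with D[i][0] = i, D[0][j] = j, and D[i][j] = D[i-1][j-1] if the characters match, else 1 + min(D[i-1][j], D[i][j-1], D[i-1][j-1]). Filling the table (rows: prefixes of 'itnyhextbck', columns: prefixes of 'itdnyhextibk'):
     ε  i  t  d  n  y  h  e  x  t  i  b  k
  ε  0  1  2  3  4  5  6  7  8  9 10 11 12
  i  1  0  1  2  3  4  5  6  7  8  9 10 11
  t  2  1  0  1  2  3  4  5  6  7  8  9 10
  n  3  2  1  1  1  2  3  4  5  6  7  8  9
  y  4  3  2  2  2  1  2  3  4  5  6  7  8
  h  5  4  3  3  3  2  1  2  3  4  5  6  7
  e  6  5  4  4  4  3  2  1  2  3  4  5  6
  x  7  6  5  5  5  4  3  2  1  2  3  4  5
  t  8  7  6  6  6  5  4  3  2  1  2  3  4
  b  9  8  7  7  7  6  5  4  3  2  2  2  3
  c 10  9  8  8  8  7  6  5  4  3  3  3  3
  k 11 10  9  9  9  8  7  6  5  4  4  4  3
The bottom-right entry gives D[11][12] = 3, so no sequence of fewer than 3 edits works. Backtracking through the table gives one optimal edit sequence (3 edits):
  itnyhextbck → itdnyhextbck (ins d @3)
  itdnyhextbck → itdnyhextick (sub b→i @10)
  itdnyhextick → itdnyhextibk (sub c→b @11)
Edit distance = 3.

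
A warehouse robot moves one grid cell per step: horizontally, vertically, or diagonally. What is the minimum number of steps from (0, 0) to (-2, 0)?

max(|x_i - y_i|) = max(|0 - (-2)|, |0 - 0|) = max(2, 0) = 2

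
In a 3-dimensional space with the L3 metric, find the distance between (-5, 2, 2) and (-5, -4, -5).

(Σ|x_i - y_i|^3)^(1/3) = (|-5 - (-5)|^3 + |2 - (-4)|^3 + |2 - (-5)|^3)^(1/3)
= (0^3 + 6^3 + 7^3)^(1/3) = (0 + 216 + 343)^(1/3) = (559)^(1/3) ≈ 8.2377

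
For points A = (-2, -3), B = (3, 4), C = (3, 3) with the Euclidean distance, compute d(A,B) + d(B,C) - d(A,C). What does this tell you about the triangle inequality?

d(A,B) = √(5² + 7²) = √74 ≈ 8.6023, d(B,C) = √(0² + 1²) = √1 = 1, d(A,C) = √(5² + 6²) = √61 ≈ 7.8102.
d(A,B) + d(B,C) - d(A,C) = 8.6023 + 1 - 7.8102 = 9.6023 - 7.8102 = 1.7921 (to 4 decimal places). This is ≥ 0, so the triangle inequality holds for these points.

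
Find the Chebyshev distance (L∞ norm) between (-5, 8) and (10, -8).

max(|x_i - y_i|) = max(|-5 - 10|, |8 - (-8)|) = max(15, 16) = 16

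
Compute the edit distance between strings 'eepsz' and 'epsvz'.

Let D[i][j] be the edit distance between the first i characters of 'eepsz' and the first j characters of 'epsvz', with D[i][0] = i, D[0][j] = j, and D[i][j] = D[i-1][j-1] if the characters match, else 1 + min(D[i-1][j], D[i][j-1], D[i-1][j-1]). Filling the table (rows: prefixes of 'eepsz', columns: prefixes of 'epsvz'):
     ε  e  p  s  v  z
  ε  0  1  2  3  4  5
  e  1  0  1  2  3  4
  e  2  1  1  2  3  4
  p  3  2  1  2  3  4
  s  4  3  2  1  2  3
  z  5  4  3  2  2  2
The bottom-right entry gives D[5][5] = 2, so no sequence of fewer than 2 edits works. Backtracking through the table gives one optimal edit sequence (2 edits):
  eepsz → epsz (del e @1)
  epsz → epsvz (ins v @4)
Edit distance = 2.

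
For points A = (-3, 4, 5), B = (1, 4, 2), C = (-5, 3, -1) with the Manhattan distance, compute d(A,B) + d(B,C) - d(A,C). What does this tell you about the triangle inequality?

d(A,B) = 4 + 0 + 3 = 7, d(B,C) = 6 + 1 + 3 = 10, d(A,C) = 2 + 1 + 6 = 9.
d(A,B) + d(B,C) - d(A,C) = 7 + 10 - 9 = 17 - 9 = 8. This is ≥ 0, so the triangle inequality holds for these points.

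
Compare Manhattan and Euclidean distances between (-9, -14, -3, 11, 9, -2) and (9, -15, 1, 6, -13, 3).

L1 = |-9 - 9| + |-14 - (-15)| + |-3 - 1| + |11 - 6| + |9 - (-13)| + |-2 - 3| = 18 + 1 + 4 + 5 + 22 + 5 = 55
L2 = √(18² + 1² + 4² + 5² + 22² + 5²) = √875 ≈ 29.5804
L1 ≥ L2 always (equality iff movement is along one axis); L1 > L2 here.
Ratio L1/L2 = 55/√875 ≈ 1.8593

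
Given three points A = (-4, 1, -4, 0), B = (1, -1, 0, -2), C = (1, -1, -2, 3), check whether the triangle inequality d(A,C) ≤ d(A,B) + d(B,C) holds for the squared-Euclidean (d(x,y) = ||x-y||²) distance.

d(A,B) = 5² + 2² + 4² + 2² = 49, d(B,C) = 0² + 0² + 2² + 5² = 29, d(A,C) = 5² + 2² + 2² + 3² = 42.
d(A,C) = 42 ≤ 49 + 29 = 78. Triangle inequality is satisfied.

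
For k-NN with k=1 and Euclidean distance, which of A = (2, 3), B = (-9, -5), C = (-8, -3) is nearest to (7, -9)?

Distances: d(A) = 13, d(B) ≈ 16.4924, d(C) ≈ 16.1555. Nearest: A = (2, 3) with distance 13.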